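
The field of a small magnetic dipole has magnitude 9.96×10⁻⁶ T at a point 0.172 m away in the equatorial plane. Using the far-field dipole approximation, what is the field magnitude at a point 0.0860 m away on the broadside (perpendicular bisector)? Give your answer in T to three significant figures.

B ≈ 7.97×10⁻⁵ T

Dipole fields scale as 1/r³ in the far field; the geometry is the same at both points.
B₂ = B₁ · (r₁/r₂)³ = 9.96×10⁻⁶ · (0.172/0.0860)³.
(r₁/r₂)³ = (2)³ = 8.
B₂ ≈ 7.968×10⁻⁵ T.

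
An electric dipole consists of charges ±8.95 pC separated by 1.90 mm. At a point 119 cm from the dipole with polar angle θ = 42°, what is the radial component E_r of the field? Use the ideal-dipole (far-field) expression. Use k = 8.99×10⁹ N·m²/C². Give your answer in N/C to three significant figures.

E_r ≈ 1.35×10⁻⁴ N/C

Dipole moment p = qd = (8.95×10⁻¹² C)(0.00190 m) = 1.701×10⁻¹⁴ C·m.
For a dipole, E_r = (2kp cosθ)/r³.
kp/r³ = (8.99×10⁹)(1.701×10⁻¹⁴)/(1.19)³ = 9.075×10⁻⁵ N/C.
E_r = 2·9.075×10⁻⁵·cos42° = 1.349×10⁻⁴ N/C.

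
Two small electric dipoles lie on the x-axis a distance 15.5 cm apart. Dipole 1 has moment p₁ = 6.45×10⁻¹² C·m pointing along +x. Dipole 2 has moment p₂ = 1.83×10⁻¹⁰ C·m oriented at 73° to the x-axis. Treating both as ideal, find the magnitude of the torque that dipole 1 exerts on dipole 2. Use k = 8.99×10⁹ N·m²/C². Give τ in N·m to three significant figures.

The second dipole sits on the axis of the first, so the field there is axial: E₁ = 2kp₁/r³ along +x.
E₁ = 2(8.99×10⁹)(6.45×10⁻¹²)/(0.155)³ = 31.14 N/C.
Torque on the second dipole: τ = p₂ E₁ sinθ.
τ = (1.83×10⁻¹⁰)(31.14)·sin73° = 5.450×10⁻⁹ N·m.

τ ≈ 5.45×10⁻⁹ N·m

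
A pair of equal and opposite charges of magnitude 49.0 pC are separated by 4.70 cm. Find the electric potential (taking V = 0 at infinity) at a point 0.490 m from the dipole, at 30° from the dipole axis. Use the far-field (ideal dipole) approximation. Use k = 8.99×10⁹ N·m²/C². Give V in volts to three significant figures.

V ≈ 0.0747 V

Dipole moment p = qd = (4.90×10⁻¹¹ C)(0.0470 m) = 2.303×10⁻¹² C·m.
The dipole potential is V = kp cosθ / r².
V = (8.99×10⁹)(2.303×10⁻¹²)·cos30° / (0.490)² = 0.07468 V.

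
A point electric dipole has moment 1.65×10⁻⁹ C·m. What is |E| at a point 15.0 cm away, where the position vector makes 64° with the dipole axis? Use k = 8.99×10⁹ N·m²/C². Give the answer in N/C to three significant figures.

At angle θ the dipole field magnitude is E = (kp/r³)·√(1 + 3cos²θ).
kp/r³ = (8.99×10⁹)(1.65×10⁻⁹) / (0.150)³ = 4395 N/C.
√(1 + 3cos²64°) = √(1 + 3·0.1922) = √1.5765 ≈ 1.2556.
E ≈ 4395 × 1.256 = 5518 N/C.

E ≈ 5520 N/C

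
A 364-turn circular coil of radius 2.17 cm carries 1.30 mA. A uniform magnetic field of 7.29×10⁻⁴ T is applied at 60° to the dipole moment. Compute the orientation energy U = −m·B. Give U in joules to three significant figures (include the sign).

m = NIA = NIπa² = 364·(0.00130)·π·(0.0217)² = 7.00×10⁻⁴ A·m².
U = −m·B = −mB cosθ.
U = −(7.00×10⁻⁴)(7.29×10⁻⁴)·cos60° = -2.552×10⁻⁷ J.

U ≈ -2.55×10⁻⁷ J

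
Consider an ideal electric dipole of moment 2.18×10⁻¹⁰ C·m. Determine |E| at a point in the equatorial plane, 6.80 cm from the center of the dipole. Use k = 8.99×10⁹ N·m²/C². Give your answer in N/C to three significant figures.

On the perpendicular bisector E = kp/r³ (half the axial value at the same distance).
E = (8.99×10⁹)(2.18×10⁻¹⁰) / (0.0680)³ = 6233 N/C.

E ≈ 6230 N/C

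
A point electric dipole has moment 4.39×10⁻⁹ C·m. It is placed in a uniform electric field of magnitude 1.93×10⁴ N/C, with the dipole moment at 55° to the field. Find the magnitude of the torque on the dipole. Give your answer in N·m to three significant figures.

Torque on an electric dipole: τ = pE sinθ.
τ = (4.39×10⁻⁹)(1.93×10⁴)·sin55° = 6.940×10⁻⁵ N·m.

τ ≈ 6.94×10⁻⁵ N·m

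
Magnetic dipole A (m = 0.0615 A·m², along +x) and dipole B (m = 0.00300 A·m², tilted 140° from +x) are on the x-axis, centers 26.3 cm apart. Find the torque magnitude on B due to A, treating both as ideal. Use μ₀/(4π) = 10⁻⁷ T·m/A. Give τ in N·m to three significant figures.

Dipole B is on the axis of dipole A, so B₁ there is axial: B₁ = (μ₀/4π)·2m₁/r³ along +x.
B₁ = 2(10⁻⁷)(0.0615)/(0.263)³ = 6.761×10⁻⁷ T.
τ = m₂ B₁ sinθ.
τ = (0.00300)(6.761×10⁻⁷)·sin140° = 1.304×10⁻⁹ N·m.

τ ≈ 1.30×10⁻⁹ N·m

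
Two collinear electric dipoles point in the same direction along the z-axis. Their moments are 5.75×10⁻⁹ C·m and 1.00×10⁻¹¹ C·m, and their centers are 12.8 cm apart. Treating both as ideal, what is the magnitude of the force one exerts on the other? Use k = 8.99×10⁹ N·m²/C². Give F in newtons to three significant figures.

On-axis field of dipole 1 at distance r: E = 2kp₁/r³. Force on dipole 2 is F = p₂·dE/dr (gradient along axis).
dE/dr = −6kp₁/r⁴, so |F| = 6kp₁p₂/r⁴ (attractive for aligned moments).
F = 6(8.99×10⁹)(5.75×10⁻⁹)(1.00×10⁻¹¹)/(0.128)⁴ = 1.155×10⁻⁵ N.

F ≈ 1.16×10⁻⁵ N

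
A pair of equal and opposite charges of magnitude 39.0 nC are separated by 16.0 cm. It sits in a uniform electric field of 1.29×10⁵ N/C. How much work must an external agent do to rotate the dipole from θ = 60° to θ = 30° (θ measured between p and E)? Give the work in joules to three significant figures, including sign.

W ≈ -2.95×10⁻⁴ J

Dipole moment p = qd = (3.90×10⁻⁸ C)(0.160 m) = 6.24×10⁻⁹ C·m.
W_ext = ΔU = U(θ₂) − U(θ₁) = −pE cosθ₂ − (−pE cosθ₁) = pE(cosθ₁ − cosθ₂).
W = (6.24×10⁻⁹)(1.29×10⁵)·(cos60° − cos30°) = (8.050×10⁻⁴)·(-0.3660) = -2.946×10⁻⁴ J.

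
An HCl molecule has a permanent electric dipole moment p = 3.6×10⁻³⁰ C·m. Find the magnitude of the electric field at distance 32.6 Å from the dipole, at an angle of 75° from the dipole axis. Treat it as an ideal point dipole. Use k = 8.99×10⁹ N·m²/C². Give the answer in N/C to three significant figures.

E ≈ 1.02×10⁶ N/C

At angle θ the dipole field magnitude is E = (kp/r³)·√(1 + 3cos²θ).
kp/r³ = (8.99×10⁹)(3.60×10⁻³⁰) / (3.26×10⁻⁹)³ = 9.341×10⁵ N/C.
√(1 + 3cos²75°) = √(1 + 3·0.0670) = √1.2010 ≈ 1.0959.
E ≈ 9.341×10⁵ × 1.096 = 1.024×10⁶ N/C.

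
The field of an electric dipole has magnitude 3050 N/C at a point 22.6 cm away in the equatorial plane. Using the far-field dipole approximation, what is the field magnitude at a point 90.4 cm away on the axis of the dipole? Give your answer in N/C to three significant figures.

Dipole fields scale as 1/r³ in the far field.
The axial field is twice the equatorial field at the same r, so the geometry factor is 2/1.
E₂ = E₁ · (2/1) · (r₁/r₂)³ = 3050 · 2 · (22.6/90.4)³.
(r₁/r₂)³ = (0.25)³ = 0.01562.
E₂ ≈ 95.31 N/C.

E ≈ 95.3 N/C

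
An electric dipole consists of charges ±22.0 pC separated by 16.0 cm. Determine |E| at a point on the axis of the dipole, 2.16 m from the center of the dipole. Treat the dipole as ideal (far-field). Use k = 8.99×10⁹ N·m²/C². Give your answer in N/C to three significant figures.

E ≈ 0.00628 N/C

Dipole moment p = qd = (2.20×10⁻¹¹ C)(0.160 m) = 3.52×10⁻¹² C·m.
On the dipole axis E = 2kp/r³.
E = 2·(8.99×10⁹)(3.52×10⁻¹²) / (2.16)³ = 0.006280 N/C.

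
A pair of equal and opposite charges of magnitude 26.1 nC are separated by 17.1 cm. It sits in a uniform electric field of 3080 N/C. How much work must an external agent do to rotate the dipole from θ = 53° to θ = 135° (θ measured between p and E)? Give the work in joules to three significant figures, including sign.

Dipole moment p = qd = (2.61×10⁻⁸ C)(0.171 m) = 4.463×10⁻⁹ C·m.
W_ext = ΔU = U(θ₂) − U(θ₁) = −pE cosθ₂ − (−pE cosθ₁) = pE(cosθ₁ − cosθ₂).
W = (4.463×10⁻⁹)(3080)·(cos53° − cos135°) = (1.375×10⁻⁵)·(+1.3089) = 1.799×10⁻⁵ J.

W ≈ 1.80×10⁻⁵ J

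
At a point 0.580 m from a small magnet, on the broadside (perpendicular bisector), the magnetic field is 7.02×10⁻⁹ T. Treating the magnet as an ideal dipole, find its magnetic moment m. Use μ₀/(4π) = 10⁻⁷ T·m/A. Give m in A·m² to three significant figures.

m ≈ 0.0137 A·m²

In the equatorial plane B = (μ₀/4π)·m/r³, so m = Br³·4π/(μ₀).
m = (7.02×10⁻⁹)·(0.580)³ / (10⁻⁷) = 0.01370 A·m².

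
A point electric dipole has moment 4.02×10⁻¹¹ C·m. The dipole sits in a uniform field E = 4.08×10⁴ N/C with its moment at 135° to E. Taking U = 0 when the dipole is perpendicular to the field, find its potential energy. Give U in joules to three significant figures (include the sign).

U ≈ 1.16×10⁻⁶ J

U = −p·E = −pE cosθ.
U = −(4.02×10⁻¹¹)(4.08×10⁴)·cos135° = 1.160×10⁻⁶ J.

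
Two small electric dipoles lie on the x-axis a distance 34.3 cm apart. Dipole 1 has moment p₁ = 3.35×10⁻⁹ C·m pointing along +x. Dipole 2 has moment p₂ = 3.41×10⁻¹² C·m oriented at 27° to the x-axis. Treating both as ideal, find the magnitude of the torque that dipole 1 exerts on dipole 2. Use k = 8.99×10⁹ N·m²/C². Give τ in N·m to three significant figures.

The second dipole sits on the axis of the first, so the field there is axial: E₁ = 2kp₁/r³ along +x.
E₁ = 2(8.99×10⁹)(3.35×10⁻⁹)/(0.343)³ = 1493 N/C.
Torque on the second dipole: τ = p₂ E₁ sinθ.
τ = (3.41×10⁻¹²)(1493)·sin27° = 2.311×10⁻⁹ N·m.

τ ≈ 2.31×10⁻⁹ N·m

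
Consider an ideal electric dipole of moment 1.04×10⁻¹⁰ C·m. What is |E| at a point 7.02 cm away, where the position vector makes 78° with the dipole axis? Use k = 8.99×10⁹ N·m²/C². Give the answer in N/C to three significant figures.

E ≈ 2870 N/C

At angle θ the dipole field magnitude is E = (kp/r³)·√(1 + 3cos²θ).
kp/r³ = (8.99×10⁹)(1.04×10⁻¹⁰) / (0.0702)³ = 2703 N/C.
√(1 + 3cos²78°) = √(1 + 3·0.0432) = √1.1297 ≈ 1.0629.
E ≈ 2703 × 1.063 = 2872 N/C.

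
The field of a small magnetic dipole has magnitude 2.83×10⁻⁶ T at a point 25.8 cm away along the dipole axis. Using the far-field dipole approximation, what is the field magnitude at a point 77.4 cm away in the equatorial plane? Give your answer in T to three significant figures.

Dipole fields scale as 1/r³ in the far field.
The axial field is twice the equatorial field at the same r, so the geometry factor is 1/2.
B₂ = B₁ · (1/2) · (r₁/r₂)³ = 2.83×10⁻⁶ · 0.5 · (25.8/77.4)³.
(r₁/r₂)³ = (0.3333)³ = 0.03704.
B₂ ≈ 5.241×10⁻⁸ T.

B ≈ 5.24×10⁻⁸ T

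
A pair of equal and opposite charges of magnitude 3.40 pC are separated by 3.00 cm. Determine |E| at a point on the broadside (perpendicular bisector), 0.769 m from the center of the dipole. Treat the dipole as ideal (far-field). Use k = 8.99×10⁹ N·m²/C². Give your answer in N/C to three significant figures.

E ≈ 0.00202 N/C

Dipole moment p = qd = (3.40×10⁻¹² C)(0.0300 m) = 1.02×10⁻¹³ C·m.
In the equatorial plane E = kp/r³.
E = (8.99×10⁹)(1.02×10⁻¹³) / (0.769)³ = 0.002016 N/C.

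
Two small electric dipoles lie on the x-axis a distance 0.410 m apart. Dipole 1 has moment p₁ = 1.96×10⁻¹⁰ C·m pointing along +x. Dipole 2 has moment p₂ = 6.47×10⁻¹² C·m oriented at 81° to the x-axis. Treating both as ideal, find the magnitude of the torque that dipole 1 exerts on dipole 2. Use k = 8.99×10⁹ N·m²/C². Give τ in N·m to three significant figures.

The second dipole sits on the axis of the first, so the field there is axial: E₁ = 2kp₁/r³ along +x.
E₁ = 2(8.99×10⁹)(1.96×10⁻¹⁰)/(0.410)³ = 51.13 N/C.
Torque on the second dipole: τ = p₂ E₁ sinθ.
τ = (6.47×10⁻¹²)(51.13)·sin81° = 3.268×10⁻¹⁰ N·m.

τ ≈ 3.27×10⁻¹⁰ N·m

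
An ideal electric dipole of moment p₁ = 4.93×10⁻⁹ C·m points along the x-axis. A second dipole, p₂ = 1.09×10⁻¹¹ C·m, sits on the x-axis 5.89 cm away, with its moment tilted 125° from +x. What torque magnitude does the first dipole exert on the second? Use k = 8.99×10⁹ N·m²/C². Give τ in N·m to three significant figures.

τ ≈ 3.87×10⁻⁶ N·m

The second dipole sits on the axis of the first, so the field there is axial: E₁ = 2kp₁/r³ along +x.
E₁ = 2(8.99×10⁹)(4.93×10⁻⁹)/(0.0589)³ = 4.338×10⁵ N/C.
Torque on the second dipole: τ = p₂ E₁ sinθ.
τ = (1.09×10⁻¹¹)(4.338×10⁵)·sin125° = 3.873×10⁻⁶ N·m.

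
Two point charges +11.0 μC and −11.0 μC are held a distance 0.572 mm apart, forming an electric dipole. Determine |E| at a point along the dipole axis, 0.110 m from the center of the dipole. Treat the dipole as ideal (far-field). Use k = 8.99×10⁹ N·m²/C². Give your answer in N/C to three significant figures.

Dipole moment p = qd = (1.10×10⁻⁵ C)(5.72×10⁻⁴ m) = 6.292×10⁻⁹ C·m.
On the dipole axis E = 2kp/r³.
E = 2·(8.99×10⁹)(6.292×10⁻⁹) / (0.110)³ = 8.500×10⁴ N/C.

E ≈ 8.50×10⁴ N/C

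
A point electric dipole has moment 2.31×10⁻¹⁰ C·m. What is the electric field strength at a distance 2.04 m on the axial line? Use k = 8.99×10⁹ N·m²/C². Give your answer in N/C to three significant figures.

On the dipole axis E = 2kp/r³.
E = 2·(8.99×10⁹)(2.31×10⁻¹⁰) / (2.04)³ = 0.4892 N/C.

E ≈ 0.489 N/C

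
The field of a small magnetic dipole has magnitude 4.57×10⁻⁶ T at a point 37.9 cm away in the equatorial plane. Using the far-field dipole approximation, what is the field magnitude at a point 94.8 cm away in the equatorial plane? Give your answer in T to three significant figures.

B ≈ 2.92×10⁻⁷ T

Dipole fields scale as 1/r³ in the far field; the geometry is the same at both points.
B₂ = B₁ · (r₁/r₂)³ = 4.57×10⁻⁶ · (37.9/94.8)³.
(r₁/r₂)³ = (0.3998)³ = 0.0639.
B₂ ≈ 2.920×10⁻⁷ T.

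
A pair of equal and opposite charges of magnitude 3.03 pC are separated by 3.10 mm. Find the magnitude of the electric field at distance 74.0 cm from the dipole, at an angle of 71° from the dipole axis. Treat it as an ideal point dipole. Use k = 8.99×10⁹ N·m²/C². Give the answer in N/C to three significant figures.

Dipole moment p = qd = (3.03×10⁻¹² C)(0.00310 m) = 9.393×10⁻¹⁵ C·m.
At angle θ the dipole field magnitude is E = (kp/r³)·√(1 + 3cos²θ).
kp/r³ = (8.99×10⁹)(9.393×10⁻¹⁵) / (0.740)³ = 2.084×10⁻⁴ N/C.
√(1 + 3cos²71°) = √(1 + 3·0.1060) = √1.3180 ≈ 1.1480.
E ≈ 2.084×10⁻⁴ × 1.148 = 2.392×10⁻⁴ N/C.

E ≈ 2.39×10⁻⁴ N/C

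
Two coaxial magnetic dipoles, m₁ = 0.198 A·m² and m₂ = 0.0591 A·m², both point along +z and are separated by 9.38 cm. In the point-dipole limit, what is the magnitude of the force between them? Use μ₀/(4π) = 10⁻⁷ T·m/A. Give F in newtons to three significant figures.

On-axis B of dipole 1: B = (μ₀/4π)·2m₁/r³. Force on dipole 2: F = m₂·dB/dr.
dB/dr = −(μ₀/4π)·6m₁/r⁴, so |F| = (μ₀/4π)·6m₁m₂/r⁴.
F = 6(10⁻⁷)(0.198)(0.0591)/(0.0938)⁴ = 9.070×10⁻⁵ N.

F ≈ 9.07×10⁻⁵ N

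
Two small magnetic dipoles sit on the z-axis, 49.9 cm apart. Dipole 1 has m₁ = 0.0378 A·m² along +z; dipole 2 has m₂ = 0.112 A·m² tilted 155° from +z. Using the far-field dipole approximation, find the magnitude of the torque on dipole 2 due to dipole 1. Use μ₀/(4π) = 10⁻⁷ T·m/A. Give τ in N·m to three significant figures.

Dipole B is on the axis of dipole A, so B₁ there is axial: B₁ = (μ₀/4π)·2m₁/r³ along +z.
B₁ = 2(10⁻⁷)(0.0378)/(0.499)³ = 6.084×10⁻⁸ T.
τ = m₂ B₁ sinθ.
τ = (0.112)(6.084×10⁻⁸)·sin155° = 2.880×10⁻⁹ N·m.

τ ≈ 2.88×10⁻⁹ N·m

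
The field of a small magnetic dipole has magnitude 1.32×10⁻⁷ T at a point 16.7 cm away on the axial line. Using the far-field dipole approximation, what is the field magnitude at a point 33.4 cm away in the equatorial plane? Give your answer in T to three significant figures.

B ≈ 8.25×10⁻⁹ T

Dipole fields scale as 1/r³ in the far field.
The axial field is twice the equatorial field at the same r, so the geometry factor is 1/2.
B₂ = B₁ · (1/2) · (r₁/r₂)³ = 1.32×10⁻⁷ · 0.5 · (16.7/33.4)³.
(r₁/r₂)³ = (0.5)³ = 0.125.
B₂ ≈ 8.250×10⁻⁹ T.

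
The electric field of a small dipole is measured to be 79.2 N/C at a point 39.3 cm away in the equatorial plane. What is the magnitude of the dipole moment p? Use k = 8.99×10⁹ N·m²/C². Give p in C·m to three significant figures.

In the equatorial plane E = kp/r³, so p = Er³/(k).
p = (79.2)·(0.393)³ / (8.99×10⁹) = 5.347×10⁻¹⁰ C·m.

p ≈ 5.35×10⁻¹⁰ C·m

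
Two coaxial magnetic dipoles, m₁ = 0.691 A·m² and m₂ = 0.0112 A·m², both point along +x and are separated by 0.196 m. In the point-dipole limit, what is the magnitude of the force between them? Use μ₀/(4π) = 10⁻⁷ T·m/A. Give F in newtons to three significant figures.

F ≈ 3.15×10⁻⁶ N

On-axis B of dipole 1: B = (μ₀/4π)·2m₁/r³. Force on dipole 2: F = m₂·dB/dr.
dB/dr = −(μ₀/4π)·6m₁/r⁴, so |F| = (μ₀/4π)·6m₁m₂/r⁴.
F = 6(10⁻⁷)(0.691)(0.0112)/(0.196)⁴ = 3.146×10⁻⁶ N.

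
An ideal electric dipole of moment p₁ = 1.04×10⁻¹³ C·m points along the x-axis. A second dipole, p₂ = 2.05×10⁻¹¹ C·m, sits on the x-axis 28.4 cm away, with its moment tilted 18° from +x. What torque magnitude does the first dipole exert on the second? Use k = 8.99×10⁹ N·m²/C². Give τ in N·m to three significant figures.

The second dipole sits on the axis of the first, so the field there is axial: E₁ = 2kp₁/r³ along +x.
E₁ = 2(8.99×10⁹)(1.04×10⁻¹³)/(0.284)³ = 0.08163 N/C.
Torque on the second dipole: τ = p₂ E₁ sinθ.
τ = (2.05×10⁻¹¹)(0.08163)·sin18° = 5.171×10⁻¹³ N·m.

τ ≈ 5.17×10⁻¹³ N·m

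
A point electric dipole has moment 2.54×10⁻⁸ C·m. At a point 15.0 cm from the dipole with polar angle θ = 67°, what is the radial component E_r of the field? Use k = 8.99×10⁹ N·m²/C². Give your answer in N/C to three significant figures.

For a dipole, E_r = (2kp cosθ)/r³.
kp/r³ = (8.99×10⁹)(2.54×10⁻⁸)/(0.150)³ = 6.766×10⁴ N/C.
E_r = 2·6.766×10⁴·cos67° = 5.287×10⁴ N/C.

E_r ≈ 5.29×10⁴ N/C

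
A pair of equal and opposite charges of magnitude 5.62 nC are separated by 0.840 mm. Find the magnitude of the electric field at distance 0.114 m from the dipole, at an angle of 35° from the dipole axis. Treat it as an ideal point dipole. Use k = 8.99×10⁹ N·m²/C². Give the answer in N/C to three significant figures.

E ≈ 49.7 N/C

Dipole moment p = qd = (5.62×10⁻⁹ C)(8.40×10⁻⁴ m) = 4.721×10⁻¹² C·m.
At angle θ the dipole field magnitude is E = (kp/r³)·√(1 + 3cos²θ).
kp/r³ = (8.99×10⁹)(4.721×10⁻¹²) / (0.114)³ = 28.65 N/C.
√(1 + 3cos²35°) = √(1 + 3·0.6710) = √3.0130 ≈ 1.7358.
E ≈ 28.65 × 1.736 = 49.73 N/C.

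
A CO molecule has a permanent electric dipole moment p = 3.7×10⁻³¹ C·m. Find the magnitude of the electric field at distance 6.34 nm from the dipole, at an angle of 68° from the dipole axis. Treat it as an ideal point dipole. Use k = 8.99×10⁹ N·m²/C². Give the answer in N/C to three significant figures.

At angle θ the dipole field magnitude is E = (kp/r³)·√(1 + 3cos²θ).
kp/r³ = (8.99×10⁹)(3.70×10⁻³¹) / (6.34×10⁻⁹)³ = 1.305×10⁴ N/C.
√(1 + 3cos²68°) = √(1 + 3·0.1403) = √1.4210 ≈ 1.1921.
E ≈ 1.305×10⁴ × 1.192 = 1.556×10⁴ N/C.

E ≈ 1.56×10⁴ N/C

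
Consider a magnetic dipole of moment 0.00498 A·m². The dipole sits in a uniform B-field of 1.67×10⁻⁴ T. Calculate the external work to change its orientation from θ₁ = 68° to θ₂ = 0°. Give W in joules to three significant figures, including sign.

W ≈ -5.20×10⁻⁷ J

W_ext = ΔU = −mB cosθ₂ + mB cosθ₁ = mB(cosθ₁ − cosθ₂).
W = (0.00498)(1.67×10⁻⁴)·(cos68° − cos0°) = (8.317×10⁻⁷)·(-0.6254) = -5.201×10⁻⁷ J.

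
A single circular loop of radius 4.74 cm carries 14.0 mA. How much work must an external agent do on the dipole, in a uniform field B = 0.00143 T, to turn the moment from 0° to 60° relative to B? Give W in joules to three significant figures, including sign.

W ≈ 7.07×10⁻⁸ J

Magnetic moment m = IA = Iπa² = (0.0140)·π·(0.0474)² = 9.882×10⁻⁵ A·m².
W_ext = ΔU = −mB cosθ₂ + mB cosθ₁ = mB(cosθ₁ − cosθ₂).
W = (9.882×10⁻⁵)(0.00143)·(cos0° − cos60°) = (1.413×10⁻⁷)·(+0.5000) = 7.066×10⁻⁸ J.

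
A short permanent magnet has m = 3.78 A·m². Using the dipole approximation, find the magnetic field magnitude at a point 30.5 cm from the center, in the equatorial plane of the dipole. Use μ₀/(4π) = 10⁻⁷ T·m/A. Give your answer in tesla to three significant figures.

In the equatorial plane B = (μ₀/4π)·m/r³ (half the axial value).
B = (10⁻⁷)·(3.78) / (0.305)³ = 1.332×10⁻⁵ T.

B ≈ 1.33×10⁻⁵ T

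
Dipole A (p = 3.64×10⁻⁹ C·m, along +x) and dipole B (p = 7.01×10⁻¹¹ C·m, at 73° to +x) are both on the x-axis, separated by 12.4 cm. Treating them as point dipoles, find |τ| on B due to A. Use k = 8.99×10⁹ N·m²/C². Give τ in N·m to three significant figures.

The second dipole sits on the axis of the first, so the field there is axial: E₁ = 2kp₁/r³ along +x.
E₁ = 2(8.99×10⁹)(3.64×10⁻⁹)/(0.124)³ = 3.433×10⁴ N/C.
Torque on the second dipole: τ = p₂ E₁ sinθ.
τ = (7.01×10⁻¹¹)(3.433×10⁴)·sin73° = 2.301×10⁻⁶ N·m.

τ ≈ 2.30×10⁻⁶ N·m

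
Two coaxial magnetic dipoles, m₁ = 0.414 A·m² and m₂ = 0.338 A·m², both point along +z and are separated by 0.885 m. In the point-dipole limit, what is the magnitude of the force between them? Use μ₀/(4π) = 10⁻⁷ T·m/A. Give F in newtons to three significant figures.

On-axis B of dipole 1: B = (μ₀/4π)·2m₁/r³. Force on dipole 2: F = m₂·dB/dr.
dB/dr = −(μ₀/4π)·6m₁/r⁴, so |F| = (μ₀/4π)·6m₁m₂/r⁴.
F = 6(10⁻⁷)(0.414)(0.338)/(0.885)⁴ = 1.369×10⁻⁷ N.

F ≈ 1.37×10⁻⁷ N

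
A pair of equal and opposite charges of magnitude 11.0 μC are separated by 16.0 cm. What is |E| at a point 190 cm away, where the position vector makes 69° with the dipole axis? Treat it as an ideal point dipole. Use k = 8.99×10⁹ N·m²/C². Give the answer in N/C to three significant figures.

E ≈ 2720 N/C

Dipole moment p = qd = (1.10×10⁻⁵ C)(0.160 m) = 1.76×10⁻⁶ C·m.
At angle θ the dipole field magnitude is E = (kp/r³)·√(1 + 3cos²θ).
kp/r³ = (8.99×10⁹)(1.76×10⁻⁶) / (1.90)³ = 2307 N/C.
√(1 + 3cos²69°) = √(1 + 3·0.1284) = √1.3853 ≈ 1.1770.
E ≈ 2307 × 1.177 = 2715 N/C.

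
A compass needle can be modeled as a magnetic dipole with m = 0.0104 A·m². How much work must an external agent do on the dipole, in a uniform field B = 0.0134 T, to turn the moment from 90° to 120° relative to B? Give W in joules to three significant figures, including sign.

W_ext = ΔU = −mB cosθ₂ + mB cosθ₁ = mB(cosθ₁ − cosθ₂).
W = (0.0104)(0.0134)·(cos90° − cos120°) = (1.394×10⁻⁴)·(+0.5000) = 6.968×10⁻⁵ J.

W ≈ 6.97×10⁻⁵ J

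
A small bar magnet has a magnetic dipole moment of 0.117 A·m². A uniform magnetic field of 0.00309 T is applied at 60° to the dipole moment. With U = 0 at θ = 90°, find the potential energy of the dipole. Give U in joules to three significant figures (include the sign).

U ≈ -1.81×10⁻⁴ J

U = −m·B = −mB cosθ.
U = −(0.117)(0.00309)·cos60° = -1.808×10⁻⁴ J.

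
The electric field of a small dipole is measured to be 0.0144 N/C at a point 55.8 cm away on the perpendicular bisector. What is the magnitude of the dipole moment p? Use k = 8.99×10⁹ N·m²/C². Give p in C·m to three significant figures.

In the equatorial plane E = kp/r³, so p = Er³/(k).
p = (0.0144)·(0.558)³ / (8.99×10⁹) = 2.783×10⁻¹³ C·m.

p ≈ 2.78×10⁻¹³ C·m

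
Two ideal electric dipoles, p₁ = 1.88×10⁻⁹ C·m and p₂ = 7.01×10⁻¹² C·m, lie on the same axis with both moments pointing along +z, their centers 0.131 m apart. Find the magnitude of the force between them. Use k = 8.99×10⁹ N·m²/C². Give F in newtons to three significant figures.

F ≈ 2.41×10⁻⁶ N

On-axis field of dipole 1 at distance r: E = 2kp₁/r³. Force on dipole 2 is F = p₂·dE/dr (gradient along axis).
dE/dr = −6kp₁/r⁴, so |F| = 6kp₁p₂/r⁴ (attractive for aligned moments).
F = 6(8.99×10⁹)(1.88×10⁻⁹)(7.01×10⁻¹²)/(0.131)⁴ = 2.414×10⁻⁶ N.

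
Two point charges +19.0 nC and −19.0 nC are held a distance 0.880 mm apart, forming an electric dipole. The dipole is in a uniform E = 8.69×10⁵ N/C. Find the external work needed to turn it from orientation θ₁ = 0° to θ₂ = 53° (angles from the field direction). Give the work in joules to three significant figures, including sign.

W ≈ 5.79×10⁻⁶ J

Dipole moment p = qd = (1.90×10⁻⁸ C)(8.80×10⁻⁴ m) = 1.672×10⁻¹¹ C·m.
W_ext = ΔU = U(θ₂) − U(θ₁) = −pE cosθ₂ − (−pE cosθ₁) = pE(cosθ₁ − cosθ₂).
W = (1.672×10⁻¹¹)(8.69×10⁵)·(cos0° − cos53°) = (1.453×10⁻⁵)·(+0.3982) = 5.786×10⁻⁶ J.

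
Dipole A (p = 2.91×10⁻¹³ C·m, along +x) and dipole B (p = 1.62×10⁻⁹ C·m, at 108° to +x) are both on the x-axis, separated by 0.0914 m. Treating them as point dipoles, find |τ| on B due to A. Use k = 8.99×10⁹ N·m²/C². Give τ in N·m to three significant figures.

The second dipole sits on the axis of the first, so the field there is axial: E₁ = 2kp₁/r³ along +x.
E₁ = 2(8.99×10⁹)(2.91×10⁻¹³)/(0.0914)³ = 6.852 N/C.
Torque on the second dipole: τ = p₂ E₁ sinθ.
τ = (1.62×10⁻⁹)(6.852)·sin108° = 1.056×10⁻⁸ N·m.

τ ≈ 1.06×10⁻⁸ N·m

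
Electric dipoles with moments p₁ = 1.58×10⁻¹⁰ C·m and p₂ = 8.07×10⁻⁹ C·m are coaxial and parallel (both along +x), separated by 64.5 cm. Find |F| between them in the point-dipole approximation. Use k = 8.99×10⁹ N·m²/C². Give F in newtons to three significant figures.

On-axis field of dipole 1 at distance r: E = 2kp₁/r³. Force on dipole 2 is F = p₂·dE/dr (gradient along axis).
dE/dr = −6kp₁/r⁴, so |F| = 6kp₁p₂/r⁴ (attractive for aligned moments).
F = 6(8.99×10⁹)(1.58×10⁻¹⁰)(8.07×10⁻⁹)/(0.645)⁴ = 3.974×10⁻⁷ N.

F ≈ 3.97×10⁻⁷ N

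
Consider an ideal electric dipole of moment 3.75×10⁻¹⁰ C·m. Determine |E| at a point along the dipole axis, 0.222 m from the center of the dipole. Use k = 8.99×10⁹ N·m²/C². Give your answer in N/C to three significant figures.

E ≈ 616 N/C

On the dipole axis E = 2kp/r³.
E = 2·(8.99×10⁹)(3.75×10⁻¹⁰) / (0.222)³ = 616.3 N/C.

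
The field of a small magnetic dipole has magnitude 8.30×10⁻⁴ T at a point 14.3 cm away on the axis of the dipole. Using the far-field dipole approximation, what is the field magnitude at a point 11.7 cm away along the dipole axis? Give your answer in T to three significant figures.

Dipole fields scale as 1/r³ in the far field; the geometry is the same at both points.
B₂ = B₁ · (r₁/r₂)³ = 8.30×10⁻⁴ · (14.3/11.7)³.
(r₁/r₂)³ = (1.222)³ = 1.826.
B₂ ≈ 0.001515 T.

B ≈ 0.00152 T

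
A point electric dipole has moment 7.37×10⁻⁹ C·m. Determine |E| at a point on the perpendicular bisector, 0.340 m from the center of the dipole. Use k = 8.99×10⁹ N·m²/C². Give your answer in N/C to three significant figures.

E ≈ 1690 N/C

On the perpendicular bisector E = kp/r³ (half the axial value at the same distance).
E = (8.99×10⁹)(7.37×10⁻⁹) / (0.340)³ = 1686 N/C.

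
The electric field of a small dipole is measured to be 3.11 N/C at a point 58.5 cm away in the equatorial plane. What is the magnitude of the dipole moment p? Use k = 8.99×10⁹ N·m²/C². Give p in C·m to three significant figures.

p ≈ 6.93×10⁻¹¹ C·m

In the equatorial plane E = kp/r³, so p = Er³/(k).
p = (3.11)·(0.585)³ / (8.99×10⁹) = 6.926×10⁻¹¹ C·m.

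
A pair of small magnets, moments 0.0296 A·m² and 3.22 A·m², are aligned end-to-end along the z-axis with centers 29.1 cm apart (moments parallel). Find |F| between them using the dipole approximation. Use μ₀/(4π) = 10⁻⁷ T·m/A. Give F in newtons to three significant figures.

F ≈ 7.97×10⁻⁶ N

On-axis B of dipole 1: B = (μ₀/4π)·2m₁/r³. Force on dipole 2: F = m₂·dB/dr.
dB/dr = −(μ₀/4π)·6m₁/r⁴, so |F| = (μ₀/4π)·6m₁m₂/r⁴.
F = 6(10⁻⁷)(0.0296)(3.22)/(0.291)⁴ = 7.975×10⁻⁶ N.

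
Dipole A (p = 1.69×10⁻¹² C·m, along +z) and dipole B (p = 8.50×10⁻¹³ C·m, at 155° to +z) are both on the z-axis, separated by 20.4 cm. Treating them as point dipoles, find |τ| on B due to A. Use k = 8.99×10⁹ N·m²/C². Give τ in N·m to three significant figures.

The second dipole sits on the axis of the first, so the field there is axial: E₁ = 2kp₁/r³ along +z.
E₁ = 2(8.99×10⁹)(1.69×10⁻¹²)/(0.204)³ = 3.579 N/C.
Torque on the second dipole: τ = p₂ E₁ sinθ.
τ = (8.50×10⁻¹³)(3.579)·sin155° = 1.286×10⁻¹² N·m.

τ ≈ 1.29×10⁻¹² N·m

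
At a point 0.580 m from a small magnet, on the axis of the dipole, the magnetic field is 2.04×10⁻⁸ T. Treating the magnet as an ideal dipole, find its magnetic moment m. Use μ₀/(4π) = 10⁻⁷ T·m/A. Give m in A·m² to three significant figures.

m ≈ 0.0199 A·m²

On axis B = (μ₀/4π)·2m/r³, so m = Br³·4π/(μ₀·2).
m = (2.04×10⁻⁸)·(0.580)³ / (2·10⁻⁷) = 0.01990 A·m².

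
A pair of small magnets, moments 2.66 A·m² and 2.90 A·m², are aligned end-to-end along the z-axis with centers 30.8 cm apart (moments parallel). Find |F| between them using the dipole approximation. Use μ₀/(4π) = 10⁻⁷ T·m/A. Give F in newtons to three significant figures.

F ≈ 5.14×10⁻⁴ N

On-axis B of dipole 1: B = (μ₀/4π)·2m₁/r³. Force on dipole 2: F = m₂·dB/dr.
dB/dr = −(μ₀/4π)·6m₁/r⁴, so |F| = (μ₀/4π)·6m₁m₂/r⁴.
F = 6(10⁻⁷)(2.66)(2.90)/(0.308)⁴ = 5.143×10⁻⁴ N.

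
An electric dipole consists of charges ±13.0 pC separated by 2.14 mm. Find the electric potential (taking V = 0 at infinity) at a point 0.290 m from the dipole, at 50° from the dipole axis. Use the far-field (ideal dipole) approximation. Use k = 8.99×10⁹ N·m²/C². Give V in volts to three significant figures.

Dipole moment p = qd = (1.30×10⁻¹¹ C)(0.00214 m) = 2.782×10⁻¹⁴ C·m.
The dipole potential is V = kp cosθ / r².
V = (8.99×10⁹)(2.782×10⁻¹⁴)·cos50° / (0.290)² = 0.001912 V.

V ≈ 0.00191 V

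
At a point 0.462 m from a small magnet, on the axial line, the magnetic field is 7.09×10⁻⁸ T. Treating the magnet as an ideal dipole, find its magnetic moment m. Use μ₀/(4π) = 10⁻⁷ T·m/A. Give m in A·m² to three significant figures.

On axis B = (μ₀/4π)·2m/r³, so m = Br³·4π/(μ₀·2).
m = (7.09×10⁻⁸)·(0.462)³ / (2·10⁻⁷) = 0.03496 A·m².

m ≈ 0.0350 A·m²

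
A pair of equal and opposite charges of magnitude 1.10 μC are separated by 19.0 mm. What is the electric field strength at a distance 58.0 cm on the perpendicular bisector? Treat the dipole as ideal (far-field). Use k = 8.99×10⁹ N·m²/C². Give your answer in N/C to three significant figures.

Dipole moment p = qd = (1.10×10⁻⁶ C)(0.0190 m) = 2.09×10⁻⁸ C·m.
On the perpendicular bisector E = kp/r³ (half the axial value at the same distance).
E = (8.99×10⁹)(2.09×10⁻⁸) / (0.580)³ = 963.0 N/C.

E ≈ 963 N/C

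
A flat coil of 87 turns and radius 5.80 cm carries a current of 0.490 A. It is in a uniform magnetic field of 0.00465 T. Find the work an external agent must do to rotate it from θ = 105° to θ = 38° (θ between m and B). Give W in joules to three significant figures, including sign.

W ≈ -0.00219 J

m = NIA = NIπa² = 87·(0.490)·π·(0.0580)² = 0.4505 A·m².
W_ext = ΔU = −mB cosθ₂ + mB cosθ₁ = mB(cosθ₁ − cosθ₂).
W = (0.4505)(0.00465)·(cos105° − cos38°) = (0.002095)·(-1.0468) = -0.002193 J.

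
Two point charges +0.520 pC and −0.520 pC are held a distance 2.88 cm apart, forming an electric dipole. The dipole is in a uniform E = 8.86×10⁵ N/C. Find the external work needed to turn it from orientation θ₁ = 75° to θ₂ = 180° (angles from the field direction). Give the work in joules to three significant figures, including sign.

W ≈ 1.67×10⁻⁸ J

Dipole moment p = qd = (5.20×10⁻¹³ C)(0.0288 m) = 1.498×10⁻¹⁴ C·m.
W_ext = ΔU = U(θ₂) − U(θ₁) = −pE cosθ₂ − (−pE cosθ₁) = pE(cosθ₁ − cosθ₂).
W = (1.498×10⁻¹⁴)(8.86×10⁵)·(cos75° − cos180°) = (1.327×10⁻⁸)·(+1.2588) = 1.671×10⁻⁸ J.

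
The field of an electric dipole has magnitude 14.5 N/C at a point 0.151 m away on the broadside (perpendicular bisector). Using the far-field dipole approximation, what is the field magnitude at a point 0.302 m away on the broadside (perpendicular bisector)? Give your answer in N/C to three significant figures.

Dipole fields scale as 1/r³ in the far field; the geometry is the same at both points.
E₂ = E₁ · (r₁/r₂)³ = 14.5 · (0.151/0.302)³.
(r₁/r₂)³ = (0.5)³ = 0.125.
E₂ ≈ 1.812 N/C.

E ≈ 1.81 N/C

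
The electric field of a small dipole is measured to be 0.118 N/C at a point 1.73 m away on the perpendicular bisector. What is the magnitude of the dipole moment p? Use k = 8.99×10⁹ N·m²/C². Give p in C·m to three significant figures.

p ≈ 6.80×10⁻¹¹ C·m

In the equatorial plane E = kp/r³, so p = Er³/(k).
p = (0.118)·(1.73)³ / (8.99×10⁹) = 6.796×10⁻¹¹ C·m.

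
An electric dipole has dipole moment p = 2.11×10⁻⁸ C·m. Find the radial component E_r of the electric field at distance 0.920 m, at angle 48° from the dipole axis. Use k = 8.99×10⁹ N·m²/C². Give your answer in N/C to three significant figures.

For a dipole, E_r = (2kp cosθ)/r³.
kp/r³ = (8.99×10⁹)(2.11×10⁻⁸)/(0.920)³ = 243.6 N/C.
E_r = 2·243.6·cos48° = 326.0 N/C.

E_r ≈ 326 N/C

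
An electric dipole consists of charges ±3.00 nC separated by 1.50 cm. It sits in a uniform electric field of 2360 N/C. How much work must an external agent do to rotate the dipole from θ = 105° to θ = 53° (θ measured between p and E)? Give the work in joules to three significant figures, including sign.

Dipole moment p = qd = (3.00×10⁻⁹ C)(0.0150 m) = 4.50×10⁻¹¹ C·m.
W_ext = ΔU = U(θ₂) − U(θ₁) = −pE cosθ₂ − (−pE cosθ₁) = pE(cosθ₁ − cosθ₂).
W = (4.50×10⁻¹¹)(2360)·(cos105° − cos53°) = (1.062×10⁻⁷)·(-0.8606) = -9.140×10⁻⁸ J.

W ≈ -9.14×10⁻⁸ J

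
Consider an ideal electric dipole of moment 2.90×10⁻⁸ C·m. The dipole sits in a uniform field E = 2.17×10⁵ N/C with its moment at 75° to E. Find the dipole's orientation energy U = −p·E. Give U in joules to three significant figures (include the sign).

U ≈ -0.00163 J

U = −p·E = −pE cosθ.
U = −(2.90×10⁻⁸)(2.17×10⁵)·cos75° = -0.001629 J.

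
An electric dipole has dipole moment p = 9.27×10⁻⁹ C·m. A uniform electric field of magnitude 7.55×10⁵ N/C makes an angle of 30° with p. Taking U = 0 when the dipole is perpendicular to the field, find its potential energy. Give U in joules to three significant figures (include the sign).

U ≈ -0.00606 J

U = −p·E = −pE cosθ.
U = −(9.27×10⁻⁹)(7.55×10⁵)·cos30° = -0.006061 J.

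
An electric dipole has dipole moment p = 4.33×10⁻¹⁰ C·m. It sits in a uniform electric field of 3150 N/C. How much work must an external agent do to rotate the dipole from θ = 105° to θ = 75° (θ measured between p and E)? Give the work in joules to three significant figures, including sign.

W ≈ -7.06×10⁻⁷ J

W_ext = ΔU = U(θ₂) − U(θ₁) = −pE cosθ₂ − (−pE cosθ₁) = pE(cosθ₁ − cosθ₂).
W = (4.33×10⁻¹⁰)(3150)·(cos105° − cos75°) = (1.364×10⁻⁶)·(-0.5176) = -7.060×10⁻⁷ J.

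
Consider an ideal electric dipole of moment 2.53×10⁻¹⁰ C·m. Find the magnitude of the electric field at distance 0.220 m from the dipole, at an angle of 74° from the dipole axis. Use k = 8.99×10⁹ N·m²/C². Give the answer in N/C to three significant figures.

At angle θ the dipole field magnitude is E = (kp/r³)·√(1 + 3cos²θ).
kp/r³ = (8.99×10⁹)(2.53×10⁻¹⁰) / (0.220)³ = 213.6 N/C.
√(1 + 3cos²74°) = √(1 + 3·0.0760) = √1.2279 ≈ 1.1081.
E ≈ 213.6 × 1.108 = 236.7 N/C.

E ≈ 237 N/C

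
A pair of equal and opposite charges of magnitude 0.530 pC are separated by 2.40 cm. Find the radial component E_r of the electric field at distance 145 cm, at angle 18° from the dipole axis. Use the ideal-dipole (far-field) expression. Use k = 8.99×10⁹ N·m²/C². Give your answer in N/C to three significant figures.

Dipole moment p = qd = (5.30×10⁻¹³ C)(0.0240 m) = 1.272×10⁻¹⁴ C·m.
For a dipole, E_r = (2kp cosθ)/r³.
kp/r³ = (8.99×10⁹)(1.272×10⁻¹⁴)/(1.45)³ = 3.751×10⁻⁵ N/C.
E_r = 2·3.751×10⁻⁵·cos18° = 7.135×10⁻⁵ N/C.

E_r ≈ 7.13×10⁻⁵ N/C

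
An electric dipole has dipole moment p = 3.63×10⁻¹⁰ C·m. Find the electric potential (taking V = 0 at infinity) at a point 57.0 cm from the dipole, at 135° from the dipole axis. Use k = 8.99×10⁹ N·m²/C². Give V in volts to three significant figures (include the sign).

The dipole potential is V = kp cosθ / r².
V = (8.99×10⁹)(3.63×10⁻¹⁰)·cos135° / (0.570)² = -7.102 V.

V ≈ -7.10 V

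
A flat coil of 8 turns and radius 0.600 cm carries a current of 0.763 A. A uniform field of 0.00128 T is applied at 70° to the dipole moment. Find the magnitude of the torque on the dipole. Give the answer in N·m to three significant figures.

m = NIA = NIπa² = 8·(0.763)·π·(0.00600)² = 6.903×10⁻⁴ A·m².
Torque on a magnetic dipole: τ = mB sinθ.
τ = (6.903×10⁻⁴)(0.00128)·sin70° = 8.303×10⁻⁷ N·m.

τ ≈ 8.30×10⁻⁷ N·m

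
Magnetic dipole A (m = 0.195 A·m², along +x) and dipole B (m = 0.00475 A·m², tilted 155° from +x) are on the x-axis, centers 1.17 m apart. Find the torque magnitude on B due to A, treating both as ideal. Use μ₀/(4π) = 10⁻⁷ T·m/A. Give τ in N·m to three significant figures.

τ ≈ 4.89×10⁻¹¹ N·m

Dipole B is on the axis of dipole A, so B₁ there is axial: B₁ = (μ₀/4π)·2m₁/r³ along +x.
B₁ = 2(10⁻⁷)(0.195)/(1.17)³ = 2.435×10⁻⁸ T.
τ = m₂ B₁ sinθ.
τ = (0.00475)(2.435×10⁻⁸)·sin155° = 4.888×10⁻¹¹ N·m.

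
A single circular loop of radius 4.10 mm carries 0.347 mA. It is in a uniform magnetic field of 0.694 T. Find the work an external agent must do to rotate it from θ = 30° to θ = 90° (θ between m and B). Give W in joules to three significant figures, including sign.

W ≈ 1.10×10⁻⁸ J

Magnetic moment m = IA = Iπa² = (3.47×10⁻⁴)·π·(0.00410)² = 1.833×10⁻⁸ A·m².
W_ext = ΔU = −mB cosθ₂ + mB cosθ₁ = mB(cosθ₁ − cosθ₂).
W = (1.833×10⁻⁸)(0.694)·(cos30° − cos90°) = (1.272×10⁻⁸)·(+0.8660) = 1.102×10⁻⁸ J.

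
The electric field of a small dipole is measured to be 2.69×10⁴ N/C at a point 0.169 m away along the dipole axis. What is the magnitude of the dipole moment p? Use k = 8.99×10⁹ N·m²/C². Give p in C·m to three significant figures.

On axis E = 2kp/r³, so p = Er³/(2k).
p = (2.69×10⁴)·(0.169)³ / (2·8.99×10⁹) = 7.221×10⁻⁹ C·m.

p ≈ 7.22×10⁻⁹ C·m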